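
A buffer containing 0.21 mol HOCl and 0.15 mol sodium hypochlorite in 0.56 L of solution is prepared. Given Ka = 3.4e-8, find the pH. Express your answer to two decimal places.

pH = 7.32

pKa = −log(3.4 × 10^-8) = 7.469
Henderson–Hasselbalch: pH = pKa + log([OCl-]/[HOCl]) = 7.469 + log(0.15/0.21)
pH = 7.469 + (-0.146) = 7.32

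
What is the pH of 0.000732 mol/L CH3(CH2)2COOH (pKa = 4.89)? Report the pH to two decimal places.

pH = 4.04

CH3(CH2)2COOH ⇌ CH3(CH2)2COO- + H+
Ka = 10^(−4.89) = 1.29 × 10^-5
From the ICE table, Ka = x²/(0.000732 − x) = 1.29 × 10^-5.
The 5% rule fails; solving x² + Ka·x − Ka·C₀ = 0 exactly:
x = (−Ka + √(Ka² + 4·Ka·C₀))/2 = 9.09 × 10^-5 M
pH = −log[H+] = −log(9.09 × 10^-5) = 4.04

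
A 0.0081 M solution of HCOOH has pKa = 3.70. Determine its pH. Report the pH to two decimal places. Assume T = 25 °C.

HCOOH ⇌ HCOO- + H+
Ka = 10^(−3.70) = 2.00 × 10^-4
From the ICE table, Ka = x²/(0.0081 − x) = 2.00 × 10^-4.
The 5% rule fails; solving x² + Ka·x − Ka·C₀ = 0 exactly:
x = (−Ka + √(Ka² + 4·Ka·C₀))/2 = 1.18 × 10^-3 M
pH = −log(1.18 × 10^-3) = 2.93

pH = 2.93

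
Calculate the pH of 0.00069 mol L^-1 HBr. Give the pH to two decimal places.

pH = 3.16

HBr is a strong acid and dissociates completely, so [H+] = 0.00069 M.
pH = -log(0.00069) = 3.16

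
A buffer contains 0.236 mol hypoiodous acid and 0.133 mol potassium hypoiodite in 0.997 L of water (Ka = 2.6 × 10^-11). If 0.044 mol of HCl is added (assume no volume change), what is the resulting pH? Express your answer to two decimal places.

Added H+ converts OI- to HOI: HOI → 0.28 mol, OI- → 0.089 mol.
pKa = −log(2.6 × 10^-11) = 10.585
pH = pKa + log([A⁻]/[HA]) = 10.585 + log(0.089/0.28) = 10.585 -0.498

pH = 10.09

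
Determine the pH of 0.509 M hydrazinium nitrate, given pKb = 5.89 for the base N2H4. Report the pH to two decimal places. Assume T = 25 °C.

N2H5+ is the conjugate acid of the weak base N2H4.
Kb = 10^(−5.89) = 1.29 × 10^-6
Ka = Kw/Kb = 1.0×10^-14 / 1.29 × 10^-6 = 7.75 × 10^-9
Ka = x²/(0.509 − x) = 7.75 × 10^-9
Since Ka ≪ C₀, x ≈ √(Ka·C₀) = 6.28 × 10^-5 M.
(x/C₀ = 0.012% < 5%, so the approximation holds.)
pH = −log[H+] = −log(6.28 × 10^-5) = 4.20

pH = 4.20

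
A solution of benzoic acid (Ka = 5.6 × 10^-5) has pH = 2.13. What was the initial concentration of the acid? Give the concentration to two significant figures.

C₀ = 9.9 × 10^-1 M

[H+] = 10^(-2.13) = 7.41 × 10^-3 M = x
Ka = x²/(C₀ − x) ⇒ C₀ = x + x²/Ka
C₀ = 7.41 × 10^-3 + (7.41 × 10^-3)²/(5.6 × 10^-5) = 9.88 × 10^-1 M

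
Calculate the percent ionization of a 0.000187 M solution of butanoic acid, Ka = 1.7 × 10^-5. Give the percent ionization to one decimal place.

25.9%

CH3(CH2)2COOH ⇌ CH3(CH2)2COO- + H+; let x = [H+] at equilibrium.
Solve x² + 1.7e-05x − 3.18e-09 = 0 → x = 4.85 × 10^-5 M
Fraction ionized = 4.85 × 10^-5 / 0.000187 = 0.2594 → 25.9%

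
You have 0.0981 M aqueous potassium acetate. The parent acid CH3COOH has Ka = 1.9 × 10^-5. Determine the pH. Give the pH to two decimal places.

CH3COO- is the conjugate base of the weak acid CH3COOH.
Kb = Kw/Ka = 1.0×10^-14 / 1.9 × 10^-5 = 5.26 × 10^-10
Kb = [OH-]²/(0.0981 − [OH-]) = 5.26 × 10^-10
Since Kb ≪ C₀, [OH-] ≈ √(Kb·C₀) = 7.18 × 10^-6 M.
Check: 0.0073% ionized — well under 5%, approximation valid.
pOH = −log(7.18 × 10^-6) = 5.14; pH = 14.00 − 5.14 = 8.86

pH = 8.86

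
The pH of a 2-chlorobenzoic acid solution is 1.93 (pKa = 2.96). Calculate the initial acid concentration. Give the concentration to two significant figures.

C₀ = 1.4 × 10^-1 M

[H+] = 10^(-1.93) = 1.17 × 10^-2 M = x
Ka = 10^(−2.96) = 1.10 × 10^-3
Ka = x²/(C₀ − x) ⇒ C₀ = x + x²/Ka
C₀ = 1.17 × 10^-2 + (1.17 × 10^-2)²/(1.10 × 10^-3) = 1.36 × 10^-1 M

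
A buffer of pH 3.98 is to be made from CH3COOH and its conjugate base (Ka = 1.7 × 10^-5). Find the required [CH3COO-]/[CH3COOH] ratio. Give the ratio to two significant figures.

ratio = 0.16

pKa = -log(1.7 × 10^-5) = 4.770
pH = pKa + log(r) ⇒ log(r) = 3.98 − 4.770 = -0.790
r = [CH3COO-]/[CH3COOH] = 10^(-0.790) = 0.162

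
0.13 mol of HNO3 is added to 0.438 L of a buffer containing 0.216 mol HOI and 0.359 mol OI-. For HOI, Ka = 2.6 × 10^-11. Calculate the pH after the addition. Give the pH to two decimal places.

After neutralization: n(HOI) = 0.346 mol, n(OI-) = 0.229 mol.
pKa = −log(2.6 × 10^-11) = 10.585
pH = pKa + log(n_OI-/n_HOI) = 10.585 + log(0.229/0.346) = 10.585 + (-0.179)

pH = 10.41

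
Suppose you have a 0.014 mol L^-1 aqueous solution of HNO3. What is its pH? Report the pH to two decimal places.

pH = 1.85

HNO3 is a strong acid and dissociates completely, so [H+] = 0.014 M.
pH = -log(0.014) = 1.85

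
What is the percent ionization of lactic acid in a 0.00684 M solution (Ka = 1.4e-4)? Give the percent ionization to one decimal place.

13.3%

CH3CH(OH)COOH ⇌ CH3CH(OH)COO- + H+; let x = [H+] at equilibrium.
Ka = x²/(C₀ − x); solving the quadratic gives x = 9.11 × 10^-4 M.
Fraction ionized = 9.11 × 10^-4 / 0.00684 = 0.1332 → 13.3%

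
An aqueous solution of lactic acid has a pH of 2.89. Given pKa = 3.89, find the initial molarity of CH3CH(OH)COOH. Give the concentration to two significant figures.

C₀ = 1.4 × 10^-2 M

[H+] = 10^(-2.89) = 1.29 × 10^-3 M = x
Ka = 10^(−3.89) = 1.29 × 10^-4
Ka = x²/(C₀ − x) ⇒ C₀ = x + x²/Ka
C₀ = 1.29 × 10^-3 + (1.29 × 10^-3)²/(1.29 × 10^-4) = 1.42 × 10^-2 M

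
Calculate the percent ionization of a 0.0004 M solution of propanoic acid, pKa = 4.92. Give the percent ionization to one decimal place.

CH3CH2COOH ⇌ CH3CH2COO- + H+; let x = [H+] at equilibrium.
Ka = 10^(−4.92) = 1.20 × 10^-5
Solve x² + 1.2e-05x − 4.8e-09 = 0 → x = 6.35 × 10^-5 M
Fraction ionized = 6.35 × 10^-5 / 0.0004 = 0.1587 → 15.9%

15.9%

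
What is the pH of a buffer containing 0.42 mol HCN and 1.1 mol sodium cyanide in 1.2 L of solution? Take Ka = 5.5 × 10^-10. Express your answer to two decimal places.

pH = 9.68

pKa = −log(5.5 × 10^-10) = 9.260
Using pH = pKa + log([base]/[acid]) with [base]/[acid] = 1.1/0.42:
pH = 9.260 + (+0.418) = 9.68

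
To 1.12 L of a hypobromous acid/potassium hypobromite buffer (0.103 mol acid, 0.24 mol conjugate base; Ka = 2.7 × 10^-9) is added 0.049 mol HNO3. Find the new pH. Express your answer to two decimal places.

pH = 8.67

Added H+ converts OBr- to HOBr: HOBr → 0.152 mol, OBr- → 0.191 mol.
pKa = −log(2.7 × 10^-9) = 8.569
pH = pKa + log([A⁻]/[HA]) = 8.569 + log(0.191/0.152) = 8.569 +0.099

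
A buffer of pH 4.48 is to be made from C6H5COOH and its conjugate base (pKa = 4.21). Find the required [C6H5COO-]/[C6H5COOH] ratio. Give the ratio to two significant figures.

ratio = 1.9

pH = pKa + log(r) ⇒ log(r) = 4.48 − 4.21 = +0.27
r = [C6H5COO-]/[C6H5COOH] = 10^(+0.27) = 1.86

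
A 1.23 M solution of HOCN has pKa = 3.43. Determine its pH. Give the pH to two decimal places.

HOCN ⇌ OCN- + H+
Ka = 10^(−3.43) = 3.72 × 10^-4
Ka = [H+]²/(1.23 − [H+]) = 3.72 × 10^-4
Neglecting [H+] in the denominator: [H+] = √(3.72 × 10^-4 × 1.23) = 2.14 × 10^-2 M
([H+]/C₀ = 1.7% < 5%, so the approximation holds.)
pH = −log[H+] = −log(2.14 × 10^-2) = 1.67

pH = 1.67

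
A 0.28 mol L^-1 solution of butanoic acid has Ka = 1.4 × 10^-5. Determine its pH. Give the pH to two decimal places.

CH3(CH2)2COOH ⇌ CH3(CH2)2COO- + H+
Ka = x²/(0.28 − x) = 1.4 × 10^-5
Assume x ≪ 0.28: x ≈ √(1.4 × 10^-5 × 0.28) = 1.98 × 10^-3 M
(x/C₀ = 0.71% < 5%, so the approximation holds.)
pH = −log[H+] = −log(1.98 × 10^-3) = 2.70

pH = 2.70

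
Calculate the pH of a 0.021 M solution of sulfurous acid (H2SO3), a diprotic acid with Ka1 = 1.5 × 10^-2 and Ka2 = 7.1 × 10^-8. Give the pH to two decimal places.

pH = 1.93

Since Ka1 ≫ Ka2, the first ionization dominates [H+].
Ka1 = x²/(0.021 − x) = 1.5 × 10^-2
Solving the quadratic: x = (−Ka1 + √(Ka1² + 4·Ka1·C₀))/2 = 1.18 × 10^-2 M
pH = −log(1.18 × 10^-2) = 1.93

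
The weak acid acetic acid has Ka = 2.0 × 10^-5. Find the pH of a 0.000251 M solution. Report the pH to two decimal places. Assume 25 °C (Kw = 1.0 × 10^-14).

CH3COOH ⇌ CH3COO- + H+
Ka = [H+]²/(0.000251 − [H+]) = 2.0 × 10^-5
The 5% rule fails; solving [H+]² + Ka·[H+] − Ka·C₀ = 0 exactly:
[H+] = [−2e-05 + √(2e-05² + 2.01e-08)]/2 = 6.16 × 10^-5 M
pH = −log(6.16 × 10^-5) = 4.21

pH = 4.21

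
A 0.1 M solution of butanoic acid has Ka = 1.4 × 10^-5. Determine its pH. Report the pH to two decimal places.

CH3(CH2)2COOH ⇌ CH3(CH2)2COO- + H+
From the ICE table, Ka = x²/(0.1 − x) = 1.4 × 10^-5.
Since Ka ≪ C₀, x ≈ √(Ka·C₀) = 1.18 × 10^-3 M.
Check: 1.2% ionized — well under 5%, approximation valid.
pH = −log[H+] = −log(1.18 × 10^-3) = 2.93

pH = 2.93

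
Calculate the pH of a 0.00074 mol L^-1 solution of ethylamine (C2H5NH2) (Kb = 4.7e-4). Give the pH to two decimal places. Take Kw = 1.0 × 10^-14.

C2H5NH2 + H2O ⇌ C2H5NH3+ + OH-
Let x = [OH-] at equilibrium. Kb = x²/(0.00074 − x).
x is not negligible relative to C₀; solve x² + 0.00047·x − 3.48e-07 = 0.
x = [−0.00047 + √(0.00047² + 1.39e-06)]/2 = 4.00 × 10^-4 M
pOH = −log(4.00 × 10^-4) = 3.40; pH = 14.00 − 3.40 = 10.60

pH = 10.60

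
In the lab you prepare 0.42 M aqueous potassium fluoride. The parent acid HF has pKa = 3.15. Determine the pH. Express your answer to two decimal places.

pH = 8.39

F- is the conjugate base of the weak acid HF.
Ka = 10^(−3.15) = 7.08 × 10^-4
Kb = Kw/Ka = 1.0×10^-14 / 7.08 × 10^-4 = 1.41 × 10^-11
Kb = [OH-]²/(0.42 − [OH-]) = 1.41 × 10^-11
Assume [OH-] ≪ 0.42: [OH-] ≈ √(1.41 × 10^-11 × 0.42) = 2.43 × 10^-6 M
Check: 0.00058% ionized — well under 5%, approximation valid.
pOH = −log(2.43 × 10^-6) = 5.61; pH = 14.00 − 5.61 = 8.39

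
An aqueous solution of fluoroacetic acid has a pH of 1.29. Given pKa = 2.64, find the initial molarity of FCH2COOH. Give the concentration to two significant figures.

[H+] = 10^(-1.29) = 5.13 × 10^-2 M = x
Ka = 10^(−2.64) = 2.29 × 10^-3
Ka = x²/(C₀ − x) ⇒ C₀ = x + x²/Ka
C₀ = 5.13 × 10^-2 + (5.13 × 10^-2)²/(2.29 × 10^-3) = 1.20 M

C₀ = 1.2 M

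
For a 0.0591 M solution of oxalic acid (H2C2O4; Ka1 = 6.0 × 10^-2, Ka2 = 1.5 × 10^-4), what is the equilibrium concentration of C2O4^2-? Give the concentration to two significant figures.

1.5 × 10^-4 M

First ionization gives [H+] ≈ [HC2O4-] = 3.67 × 10^-2 M.
Second step: Ka2 = [H+][C2O4^2-]/[HC2O4-] ≈ [C2O4^2-] (since [H+] ≈ [HC2O4-]).
So [C2O4^2-] ≈ Ka2.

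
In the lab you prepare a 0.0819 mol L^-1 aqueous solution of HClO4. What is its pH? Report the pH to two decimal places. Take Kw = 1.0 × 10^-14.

pH = 1.09

HClO4 is a strong acid and dissociates completely, so [H+] = 0.0819 M.
pH = -log(0.0819) = 1.09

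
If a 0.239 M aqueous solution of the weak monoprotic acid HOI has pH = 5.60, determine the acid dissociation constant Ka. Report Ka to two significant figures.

[H+] = 10^(-5.60) = 2.51 × 10^-6 M
At equilibrium [HA] = 0.239 − 2.51 × 10^-6 = 2.39 × 10^-1 M
Ka = [H+][A-]/[HA] = (2.51 × 10^-6)² / 2.39 × 10^-1 = 2.6 × 10^-11

Ka = 2.6 × 10^-11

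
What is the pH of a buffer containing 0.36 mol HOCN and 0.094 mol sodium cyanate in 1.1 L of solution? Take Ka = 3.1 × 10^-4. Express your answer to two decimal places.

pH = 2.93

pKa = −log(3.1 × 10^-4) = 3.509
pH = pKa + log([A⁻]/[HA]) = 3.509 + log(0.094/0.36)
pH = 3.509 + (-0.583) = 2.93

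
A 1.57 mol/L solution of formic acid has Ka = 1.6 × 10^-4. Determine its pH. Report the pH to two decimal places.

HCOOH ⇌ HCOO- + H+
From the ICE table, Ka = [H+]²/(1.57 − [H+]) = 1.6 × 10^-4.
Since Ka ≪ C₀, [H+] ≈ √(Ka·C₀) = 1.58 × 10^-2 M.
([H+]/C₀ = 1% < 5%, so the approximation holds.)
pH = −log[H+] = −log(1.58 × 10^-2) = 1.80

pH = 1.80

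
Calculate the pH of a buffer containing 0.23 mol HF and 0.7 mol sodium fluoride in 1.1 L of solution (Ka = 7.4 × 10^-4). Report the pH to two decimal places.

pKa = −log(7.4 × 10^-4) = 3.131
pH = pKa + log([A⁻]/[HA]) = 3.131 + log(0.7/0.23)
pH = 3.131 + (+0.483) = 3.61

pH = 3.61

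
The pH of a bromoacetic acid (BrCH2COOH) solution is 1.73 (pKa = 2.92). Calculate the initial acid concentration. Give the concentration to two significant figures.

[H+] = 10^(-1.73) = 1.86 × 10^-2 M = x
Ka = 10^(−2.92) = 1.20 × 10^-3
Ka = x²/(C₀ − x) ⇒ C₀ = x + x²/Ka
C₀ = 1.86 × 10^-2 + (1.86 × 10^-2)²/(1.20 × 10^-3) = 3.07 × 10^-1 M

C₀ = 3.1 × 10^-1 M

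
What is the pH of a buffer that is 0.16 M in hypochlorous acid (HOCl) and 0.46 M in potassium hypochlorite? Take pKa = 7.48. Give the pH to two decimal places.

pH = pKa + log([A⁻]/[HA]) = 7.48 + log(0.46/0.16)
pH = 7.48 + (+0.459) = 7.94

pH = 7.94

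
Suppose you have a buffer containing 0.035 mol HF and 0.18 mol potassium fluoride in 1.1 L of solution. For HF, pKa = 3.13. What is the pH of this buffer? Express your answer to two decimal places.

Using pH = pKa + log([base]/[acid]) with [base]/[acid] = 0.18/0.035:
pH = 3.13 + (+0.711) = 3.84

pH = 3.84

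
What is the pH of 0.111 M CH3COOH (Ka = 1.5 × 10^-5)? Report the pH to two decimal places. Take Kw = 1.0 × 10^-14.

CH3COOH ⇌ CH3COO- + H+
Ka = [H+]²/(0.111 − [H+]) = 1.5 × 10^-5
Assume [H+] ≪ 0.111: [H+] ≈ √(1.5 × 10^-5 × 0.111) = 1.29 × 10^-3 M
([H+]/C₀ = 1.2% < 5%, so the approximation holds.)
pH = −log(1.29 × 10^-3) = 2.89

pH = 2.89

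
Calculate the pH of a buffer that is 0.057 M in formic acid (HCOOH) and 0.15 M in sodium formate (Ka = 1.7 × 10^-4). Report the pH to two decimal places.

pH = 4.19

pKa = −log(1.7 × 10^-4) = 3.770
pH = pKa + log([A⁻]/[HA]) = 3.770 + log(0.15/0.057)
pH = 3.770 + (+0.420) = 4.19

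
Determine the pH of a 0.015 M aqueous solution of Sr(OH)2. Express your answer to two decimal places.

Sr(OH)2 is a strong base (each formula unit releases 2 OH-); [OH-] = 0.03 M.
pOH = -log(0.03) = 1.52
pH = 14.00 - 1.52 = 12.48

pH = 12.48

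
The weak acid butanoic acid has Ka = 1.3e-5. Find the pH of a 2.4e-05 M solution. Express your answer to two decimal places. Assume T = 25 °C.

CH3(CH2)2COOH ⇌ CH3(CH2)2COO- + H+
From the ICE table, Ka = x²/(2.4e-05 − x) = 1.3 × 10^-5.
Here C₀/Ka ≈ 1.85, so the small-x approximation fails. Use the quadratic:
x = [−1.3e-05 + √(1.3e-05² + 1.25e-09)]/2 = 1.23 × 10^-5 M
pH = −log(1.23 × 10^-5) = 4.91

pH = 4.91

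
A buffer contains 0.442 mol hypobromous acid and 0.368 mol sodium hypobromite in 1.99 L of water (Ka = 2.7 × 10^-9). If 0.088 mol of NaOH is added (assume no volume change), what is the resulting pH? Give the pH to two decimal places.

pH = 8.68

After neutralization: n(HOBr) = 0.354 mol, n(OBr-) = 0.456 mol.
pKa = −log(2.7 × 10^-9) = 8.569
pH = pKa + log([A⁻]/[HA]) = 8.569 + log(0.456/0.354) = 8.569 +0.110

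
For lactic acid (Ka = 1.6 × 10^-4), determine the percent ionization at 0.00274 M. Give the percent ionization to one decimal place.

21.4%

CH3CH(OH)COOH ⇌ CH3CH(OH)COO- + H+; let x = [H+] at equilibrium.
Solve x² + 0.00016x − 4.38e-07 = 0 → x = 5.87 × 10^-4 M
Fraction ionized = 5.87 × 10^-4 / 0.00274 = 0.2142 → 21.4%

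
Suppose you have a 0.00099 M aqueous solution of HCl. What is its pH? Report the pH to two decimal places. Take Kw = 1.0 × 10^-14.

pH = 3.00

HCl is a strong acid and dissociates completely, so [H+] = 0.00099 M.
pH = -log(0.00099) = 3.00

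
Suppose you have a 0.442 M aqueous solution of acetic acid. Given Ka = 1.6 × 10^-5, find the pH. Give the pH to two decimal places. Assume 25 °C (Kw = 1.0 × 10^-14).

pH = 2.58

CH3COOH ⇌ CH3COO- + H+
From the ICE table, Ka = x²/(0.442 − x) = 1.6 × 10^-5.
Since Ka ≪ C₀, x ≈ √(Ka·C₀) = 2.66 × 10^-3 M.
pH = −log[H+] = −log(2.66 × 10^-3) = 2.58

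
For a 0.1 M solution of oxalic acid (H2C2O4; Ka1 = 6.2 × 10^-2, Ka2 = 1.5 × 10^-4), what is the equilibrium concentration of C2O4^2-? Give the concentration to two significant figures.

1.5 × 10^-4 M

First ionization gives [H+] ≈ [HC2O4-] = 5.36 × 10^-2 M.
Second step: Ka2 = [H+][C2O4^2-]/[HC2O4-] ≈ [C2O4^2-] (since [H+] ≈ [HC2O4-]).
So [C2O4^2-] ≈ Ka2.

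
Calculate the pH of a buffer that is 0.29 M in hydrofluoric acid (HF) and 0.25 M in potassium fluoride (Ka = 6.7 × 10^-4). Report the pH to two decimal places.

pKa = −log(6.7 × 10^-4) = 3.174
Using pH = pKa + log([base]/[acid]) with [base]/[acid] = 0.25/0.29:
pH = 3.174 + (-0.064) = 3.11

pH = 3.11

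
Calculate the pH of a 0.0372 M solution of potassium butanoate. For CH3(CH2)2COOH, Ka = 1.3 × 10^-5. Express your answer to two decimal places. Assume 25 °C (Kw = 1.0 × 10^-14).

CH3(CH2)2COO- is the conjugate base of the weak acid CH3(CH2)2COOH.
Kb = Kw/Ka = 1.0×10^-14 / 1.3 × 10^-5 = 7.69 × 10^-10
Let x = [OH-] at equilibrium. Kb = x²/(0.0372 − x).
Neglecting x in the denominator: x = √(7.69 × 10^-10 × 0.0372) = 5.35 × 10^-6 M
Check: 0.014% ionized — well under 5%, approximation valid.
pOH = −log(5.35 × 10^-6) = 5.27; pH = 14.00 − 5.27 = 8.73

pH = 8.73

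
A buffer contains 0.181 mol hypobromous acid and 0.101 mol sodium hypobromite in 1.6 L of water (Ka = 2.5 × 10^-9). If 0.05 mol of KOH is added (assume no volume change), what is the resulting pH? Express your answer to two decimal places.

pH = 8.66

OH- converts HOBr to OBr-: HOBr → 0.131 mol, OBr- → 0.151 mol.
pKa = −log(2.5 × 10^-9) = 8.602
Henderson–Hasselbalch with mole ratio 0.151/0.131: pH = 8.602 + (+0.062)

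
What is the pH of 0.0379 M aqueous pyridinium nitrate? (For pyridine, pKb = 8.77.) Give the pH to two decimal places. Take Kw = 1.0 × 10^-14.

C5H5NH+ is the conjugate acid of the weak base C5H5N.
Kb = 10^(−8.77) = 1.70 × 10^-9
Ka = Kw/Kb = 1.0×10^-14 / 1.70 × 10^-9 = 5.88 × 10^-6
From the ICE table, Ka = x²/(0.0379 − x) = 5.88 × 10^-6.
Assume x ≪ 0.0379: x ≈ √(5.88 × 10^-6 × 0.0379) = 4.72 × 10^-4 M
pH = −log[H+] = −log(4.72 × 10^-4) = 3.33

pH = 3.33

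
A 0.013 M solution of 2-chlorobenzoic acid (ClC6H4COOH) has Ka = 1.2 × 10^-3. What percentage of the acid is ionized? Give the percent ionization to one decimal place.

ClC6H4COOH ⇌ ClC6H4COO- + H+; let x = [H+] at equilibrium.
Ka = x²/(C₀ − x); solving the quadratic gives x = 3.39 × 10^-3 M.
% ionization = x/C₀ × 100% = 3.39 × 10^-3/0.013 × 100% = 26.1%

26.1%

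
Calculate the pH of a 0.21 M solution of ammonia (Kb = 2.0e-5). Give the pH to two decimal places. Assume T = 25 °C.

pH = 11.31

NH3 + H2O ⇌ NH4+ + OH-
Kb = [OH-]²/(0.21 − [OH-]) = 2.0 × 10^-5
Since Kb ≪ C₀, [OH-] ≈ √(Kb·C₀) = 2.05 × 10^-3 M.
pOH = 2.69, so pH = 14.00 − pOH = 11.31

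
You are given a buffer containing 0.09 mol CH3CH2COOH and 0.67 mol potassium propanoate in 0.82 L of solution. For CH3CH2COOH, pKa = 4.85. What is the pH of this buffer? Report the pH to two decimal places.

pH = pKa + log([A⁻]/[HA]) = 4.85 + log(0.67/0.09)
pH = 4.85 + (+0.872) = 5.72

pH = 5.72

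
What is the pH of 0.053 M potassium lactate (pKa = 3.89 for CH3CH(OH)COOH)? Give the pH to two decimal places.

pH = 8.31

CH3CH(OH)COO- is the conjugate base of the weak acid CH3CH(OH)COOH.
Ka = 10^(−3.89) = 1.29 × 10^-4
Kb = Kw/Ka = 1.0×10^-14 / 1.29 × 10^-4 = 7.75 × 10^-11
Kb = [OH-]²/(0.053 − [OH-]) = 7.75 × 10^-11
Neglecting [OH-] in the denominator: [OH-] = √(7.75 × 10^-11 × 0.053) = 2.03 × 10^-6 M
Check: 0.0038% ionized — well under 5%, approximation valid.
pOH = −log(2.03 × 10^-6) = 5.69; pH = 14.00 − 5.69 = 8.31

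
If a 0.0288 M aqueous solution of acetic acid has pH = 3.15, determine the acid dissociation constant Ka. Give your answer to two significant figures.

[H+] = 10^(-3.15) = 7.08 × 10^-4 M
At equilibrium [HA] = 0.0288 − 7.08 × 10^-4 = 2.81 × 10^-2 M
Ka = [H+][A-]/[HA] = (7.08 × 10^-4)² / 2.81 × 10^-2 = 1.8 × 10^-5

Ka = 1.8 × 10^-5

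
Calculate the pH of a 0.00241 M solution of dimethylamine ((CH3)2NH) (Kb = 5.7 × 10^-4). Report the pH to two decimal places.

(CH3)2NH + H2O ⇌ (CH3)2NH2+ + OH-
From the ICE table, Kb = [OH-]²/(0.00241 − [OH-]) = 5.7 × 10^-4.
[OH-] is not negligible relative to C₀; solve [OH-]² + 0.00057·[OH-] − 1.37e-06 = 0.
[OH-] = (−Kb + √(Kb² + 4·Kb·C₀))/2 = 9.21 × 10^-4 M
pOH = 3.04, so pH = 14.00 − pOH = 10.96

pH = 10.96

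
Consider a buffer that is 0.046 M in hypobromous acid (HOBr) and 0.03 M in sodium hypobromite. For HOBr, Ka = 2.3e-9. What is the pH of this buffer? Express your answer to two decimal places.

pH = 8.45

pKa = −log(2.3 × 10^-9) = 8.638
pH = pKa + log([A⁻]/[HA]) = 8.638 + log(0.03/0.046)
pH = 8.638 + (-0.186) = 8.45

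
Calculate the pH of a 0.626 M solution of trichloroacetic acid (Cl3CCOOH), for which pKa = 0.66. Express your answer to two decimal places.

pH = 0.56

Cl3CCOOH ⇌ Cl3CCOO- + H+
Ka = 10^(−0.66) = 2.19 × 10^-1
Ka = x²/(0.626 − x) = 2.19 × 10^-1
x is not negligible relative to C₀; solve x² + 0.219·x − 0.137 = 0.
x = (−Ka + √(Ka² + 4·Ka·C₀))/2 = 2.77 × 10^-1 M
pH = −log[H+] = −log(2.77 × 10^-1) = 0.56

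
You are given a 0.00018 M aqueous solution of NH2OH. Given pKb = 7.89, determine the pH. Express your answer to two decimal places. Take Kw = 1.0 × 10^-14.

NH2OH + H2O ⇌ NH3OH+ + OH-
Kb = 10^(−7.89) = 1.29 × 10^-8
Kb = x²/(0.00018 − x) = 1.29 × 10^-8
Assume x ≪ 0.00018: x ≈ √(1.29 × 10^-8 × 0.00018) = 1.52 × 10^-6 M
(x/C₀ = 0.85% < 5%, so the approximation holds.)
pOH = −log(1.52 × 10^-6) = 5.82; pH = 14.00 − 5.82 = 8.18

pH = 8.18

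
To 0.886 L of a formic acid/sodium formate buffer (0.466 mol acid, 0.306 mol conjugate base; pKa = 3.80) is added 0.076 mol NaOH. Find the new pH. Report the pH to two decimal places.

After neutralization: n(HCOOH) = 0.39 mol, n(HCOO-) = 0.382 mol.
pH = pKa + log([A⁻]/[HA]) = 3.80 + log(0.382/0.39) = 3.80 -0.009

pH = 3.79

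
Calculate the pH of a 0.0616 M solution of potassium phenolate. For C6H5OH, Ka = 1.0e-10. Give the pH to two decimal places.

C6H5O- is the conjugate base of the weak acid C6H5OH.
Kb = Kw/Ka = 1.0×10^-14 / 1.0 × 10^-10 = 1.00 × 10^-4
From the ICE table, Kb = [OH-]²/(0.0616 − [OH-]) = 1.00 × 10^-4.
Since Kb ≪ C₀, [OH-] ≈ √(Kb·C₀) = 2.48 × 10^-3 M.
pOH = −log(2.48 × 10^-3) = 2.61; pH = 14.00 − 2.61 = 11.39

pH = 11.39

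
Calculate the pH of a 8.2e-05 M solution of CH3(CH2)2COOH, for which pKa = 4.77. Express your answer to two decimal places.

CH3(CH2)2COOH ⇌ CH3(CH2)2COO- + H+
Ka = 10^(−4.77) = 1.70 × 10^-5
From the ICE table, Ka = x²/(8.2e-05 − x) = 1.70 × 10^-5.
x is not negligible relative to C₀; solve x² + 1.7e-05·x − 1.39e-09 = 0.
x = (−Ka + √(Ka² + 4·Ka·C₀))/2 = 2.98 × 10^-5 M
pH = −log[H+] = −log(2.98 × 10^-5) = 4.53

pH = 4.53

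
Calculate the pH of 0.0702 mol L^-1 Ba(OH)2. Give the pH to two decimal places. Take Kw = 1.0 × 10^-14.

pH = 13.15

Ba(OH)2 is a strong base (each formula unit releases 2 OH-); [OH-] = 0.14 M.
pOH = -log(0.14) = 0.85
pH = 14.00 - 0.85 = 13.15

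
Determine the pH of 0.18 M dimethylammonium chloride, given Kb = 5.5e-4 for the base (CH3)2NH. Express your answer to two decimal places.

(CH3)2NH2+ is the conjugate acid of the weak base (CH3)2NH.
Ka = Kw/Kb = 1.0×10^-14 / 5.5 × 10^-4 = 1.82 × 10^-11
Ka = [H+]²/(0.18 − [H+]) = 1.82 × 10^-11
Since Ka ≪ C₀, [H+] ≈ √(Ka·C₀) = 1.81 × 10^-6 M.
pH = −log[H+] = −log(1.81 × 10^-6) = 5.74

pH = 5.74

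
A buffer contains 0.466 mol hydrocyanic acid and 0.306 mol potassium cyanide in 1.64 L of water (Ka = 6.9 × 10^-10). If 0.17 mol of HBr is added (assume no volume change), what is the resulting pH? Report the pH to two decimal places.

After neutralization: n(HCN) = 0.636 mol, n(CN-) = 0.136 mol.
pKa = −log(6.9 × 10^-10) = 9.161
Henderson–Hasselbalch with mole ratio 0.136/0.636: pH = 9.161 + (-0.670)

pH = 8.49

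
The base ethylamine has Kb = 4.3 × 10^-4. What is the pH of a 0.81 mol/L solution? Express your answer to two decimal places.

C2H5NH2 + H2O ⇌ C2H5NH3+ + OH-
From the ICE table, Kb = x²/(0.81 − x) = 4.3 × 10^-4.
Assume x ≪ 0.81: x ≈ √(4.3 × 10^-4 × 0.81) = 1.87 × 10^-2 M
pOH = −log(1.87 × 10^-2) = 1.73; pH = 14.00 − 1.73 = 12.27

pH = 12.27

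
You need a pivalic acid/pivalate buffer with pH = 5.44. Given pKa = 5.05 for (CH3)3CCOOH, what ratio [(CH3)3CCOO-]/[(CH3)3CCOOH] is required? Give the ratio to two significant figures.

ratio = 2.5

pH = pKa + log(r) ⇒ log(r) = 5.44 − 5.05 = +0.39
r = [(CH3)3CCOO-]/[(CH3)3CCOOH] = 10^(+0.39) = 2.45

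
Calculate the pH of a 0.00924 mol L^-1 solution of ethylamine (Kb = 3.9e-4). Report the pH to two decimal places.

C2H5NH2 + H2O ⇌ C2H5NH3+ + OH-
Kb = x²/(0.00924 − x) = 3.9 × 10^-4
Here C₀/Kb ≈ 23.7, so the small-x approximation fails. Use the quadratic:
x = [−0.00039 + √(0.00039² + 1.44e-05)]/2 = 1.71 × 10^-3 M
pOH = −log(1.71 × 10^-3) = 2.77; pH = 14.00 − 2.77 = 11.23

pH = 11.23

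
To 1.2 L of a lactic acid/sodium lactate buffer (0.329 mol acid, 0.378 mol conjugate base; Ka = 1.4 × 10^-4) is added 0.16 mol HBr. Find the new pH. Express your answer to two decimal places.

pH = 3.50

Added H+ converts CH3CH(OH)COO- to CH3CH(OH)COOH: CH3CH(OH)COOH → 0.489 mol, CH3CH(OH)COO- → 0.218 mol.
pKa = −log(1.4 × 10^-4) = 3.854
Henderson–Hasselbalch with mole ratio 0.218/0.489: pH = 3.854 + (-0.351)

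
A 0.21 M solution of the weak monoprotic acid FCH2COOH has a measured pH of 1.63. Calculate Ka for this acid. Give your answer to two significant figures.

Ka = 2.9 × 10^-3

[H+] = 10^(-1.63) = 2.34 × 10^-2 M
At equilibrium [HA] = 0.21 − 2.34 × 10^-2 = 1.87 × 10^-1 M
Ka = [H+][A-]/[HA] = (2.34 × 10^-2)² / 1.87 × 10^-1 = 2.9 × 10^-3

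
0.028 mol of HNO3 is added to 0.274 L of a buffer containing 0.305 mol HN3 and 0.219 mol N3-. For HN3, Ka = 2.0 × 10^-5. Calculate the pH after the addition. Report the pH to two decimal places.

After neutralization: n(HN3) = 0.333 mol, n(N3-) = 0.191 mol.
pKa = −log(2.0 × 10^-5) = 4.699
pH = pKa + log(n_N3-/n_HN3) = 4.699 + log(0.191/0.333) = 4.699 + (-0.241)

pH = 4.46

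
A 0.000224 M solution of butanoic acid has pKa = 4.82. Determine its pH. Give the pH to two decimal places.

CH3(CH2)2COOH ⇌ CH3(CH2)2COO- + H+
Ka = 10^(−4.82) = 1.51 × 10^-5
Ka = [H+]²/(0.000224 − [H+]) = 1.51 × 10^-5
[H+] is not negligible relative to C₀; solve [H+]² + 1.51e-05·[H+] − 3.38e-09 = 0.
[H+] = (−Ka + √(Ka² + 4·Ka·C₀))/2 = 5.11 × 10^-5 M
pH = −log[H+] = −log(5.11 × 10^-5) = 4.29

pH = 4.29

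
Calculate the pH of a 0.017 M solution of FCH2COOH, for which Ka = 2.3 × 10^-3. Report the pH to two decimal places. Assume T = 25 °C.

pH = 2.28

FCH2COOH ⇌ FCH2COO- + H+
Let x = [H+] at equilibrium. Ka = x²/(0.017 − x).
Here C₀/Ka ≈ 7.39, so the small-x approximation fails. Use the quadratic:
x = [−0.0023 + √(0.0023² + 0.000156)]/2 = 5.21 × 10^-3 M
pH = −log(5.21 × 10^-3) = 2.28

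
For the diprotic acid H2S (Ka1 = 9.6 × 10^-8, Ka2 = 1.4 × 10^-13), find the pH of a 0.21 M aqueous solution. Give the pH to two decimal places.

pH = 3.85

Ka1 ≫ Ka2, so treat the first dissociation as the only significant source of H+.
Ka1 = x²/(0.21 − x) = 9.6 × 10^-8
x ≈ √(9.6 × 10^-8 × 0.21) = 1.42 × 10^-4 M
pH = −log(1.42 × 10^-4) = 3.85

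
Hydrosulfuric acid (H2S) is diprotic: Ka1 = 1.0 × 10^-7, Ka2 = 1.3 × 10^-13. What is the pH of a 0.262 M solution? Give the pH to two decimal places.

pH = 3.79

Since Ka1 ≫ Ka2, the first ionization dominates [H+].
Ka1 = x²/(0.262 − x) = 1.0 × 10^-7
x ≈ √(1.0 × 10^-7 × 0.262) = 1.62 × 10^-4 M
pH = −log(1.62 × 10^-4) = 3.79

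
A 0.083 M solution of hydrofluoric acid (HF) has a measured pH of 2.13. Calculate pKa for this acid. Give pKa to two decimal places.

[H+] = 10^(-2.13) = 7.41 × 10^-3 M
At equilibrium [HA] = 0.083 − 7.41 × 10^-3 = 7.56 × 10^-2 M
Ka = [H+][A-]/[HA] = (7.41 × 10^-3)² / 7.56 × 10^-2 = 7.26 × 10^-4
pKa = -log(7.26 × 10^-4) = 3.14

pKa = 3.14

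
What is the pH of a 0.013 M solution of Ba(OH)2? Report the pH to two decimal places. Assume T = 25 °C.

Ba(OH)2 is a strong base (each formula unit releases 2 OH-); [OH-] = 0.026 M.
pOH = -log(0.026) = 1.59
pH = 14.00 - 1.59 = 12.41

pH = 12.41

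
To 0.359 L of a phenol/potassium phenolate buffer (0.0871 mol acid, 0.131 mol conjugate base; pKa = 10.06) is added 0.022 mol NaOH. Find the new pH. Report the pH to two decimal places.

After neutralization: n(C6H5OH) = 0.0651 mol, n(C6H5O-) = 0.153 mol.
pH = pKa + log(n_C6H5O-/n_C6H5OH) = 10.06 + log(0.153/0.0651) = 10.06 + (+0.371)

pH = 10.43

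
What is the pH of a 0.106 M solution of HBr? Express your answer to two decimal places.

pH = 0.97

HBr is a strong acid and dissociates completely, so [H+] = 0.106 M.
pH = -log(0.106) = 0.97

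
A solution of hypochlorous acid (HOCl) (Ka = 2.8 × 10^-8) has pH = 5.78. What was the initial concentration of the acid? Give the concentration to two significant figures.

[H+] = 10^(-5.78) = 1.66 × 10^-6 M = x
Ka = x²/(C₀ − x) ⇒ C₀ = x + x²/Ka
C₀ = 1.66 × 10^-6 + (1.66 × 10^-6)²/(2.8 × 10^-8) = 1.00 × 10^-4 M

C₀ = 1.0 × 10^-4 M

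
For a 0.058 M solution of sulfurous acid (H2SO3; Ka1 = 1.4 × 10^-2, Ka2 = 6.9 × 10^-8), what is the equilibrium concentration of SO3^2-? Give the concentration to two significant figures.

First ionization gives [H+] ≈ [HSO3-] = 2.23 × 10^-2 M.
Second step: Ka2 = [H+][SO3^2-]/[HSO3-] ≈ [SO3^2-] (since [H+] ≈ [HSO3-]).
So [SO3^2-] ≈ Ka2.

6.9 × 10^-8 M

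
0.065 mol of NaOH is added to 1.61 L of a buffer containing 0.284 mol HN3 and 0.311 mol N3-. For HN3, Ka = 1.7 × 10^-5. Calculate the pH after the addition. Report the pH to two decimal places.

After neutralization: n(HN3) = 0.219 mol, n(N3-) = 0.376 mol.
pKa = −log(1.7 × 10^-5) = 4.770
pH = pKa + log([A⁻]/[HA]) = 4.770 + log(0.376/0.219) = 4.770 +0.235

pH = 5.00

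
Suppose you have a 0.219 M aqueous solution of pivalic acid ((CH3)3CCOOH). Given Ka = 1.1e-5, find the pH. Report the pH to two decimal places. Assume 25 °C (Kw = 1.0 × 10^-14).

pH = 2.81

(CH3)3CCOOH ⇌ (CH3)3CCOO- + H+
Let x = [H+] at equilibrium. Ka = x²/(0.219 − x).
Since Ka ≪ C₀, x ≈ √(Ka·C₀) = 1.55 × 10^-3 M.
Check: 0.71% ionized — well under 5%, approximation valid.
pH = −log[H+] = −log(1.55 × 10^-3) = 2.81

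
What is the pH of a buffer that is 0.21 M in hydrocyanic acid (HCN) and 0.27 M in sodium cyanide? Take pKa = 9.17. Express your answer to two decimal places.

Henderson–Hasselbalch: pH = pKa + log([CN-]/[HCN]) = 9.17 + log(0.27/0.21)
pH = 9.17 + (+0.109) = 9.28

pH = 9.28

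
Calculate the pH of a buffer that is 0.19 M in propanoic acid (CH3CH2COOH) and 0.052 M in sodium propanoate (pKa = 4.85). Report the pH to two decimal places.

pH = 4.29

Using pH = pKa + log([base]/[acid]) with [base]/[acid] = 0.052/0.19:
pH = 4.85 + (-0.563) = 4.29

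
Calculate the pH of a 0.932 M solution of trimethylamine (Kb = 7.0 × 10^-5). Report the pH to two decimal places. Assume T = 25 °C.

pH = 11.91

(CH3)3N + H2O ⇌ (CH3)3NH+ + OH-
From the ICE table, Kb = [OH-]²/(0.932 − [OH-]) = 7.0 × 10^-5.
Neglecting [OH-] in the denominator: [OH-] = √(7.0 × 10^-5 × 0.932) = 8.08 × 10^-3 M
Check: 0.87% ionized — well under 5%, approximation valid.
pOH = 2.09, so pH = 14.00 − pOH = 11.91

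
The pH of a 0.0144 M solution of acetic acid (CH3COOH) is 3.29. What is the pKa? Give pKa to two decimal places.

pKa = 4.72

[H+] = 10^(-3.29) = 5.13 × 10^-4 M
At equilibrium [HA] = 0.0144 − 5.13 × 10^-4 = 1.39 × 10^-2 M
Ka = [H+][A-]/[HA] = (5.13 × 10^-4)² / 1.39 × 10^-2 = 1.89 × 10^-5
pKa = -log(1.89 × 10^-5) = 4.72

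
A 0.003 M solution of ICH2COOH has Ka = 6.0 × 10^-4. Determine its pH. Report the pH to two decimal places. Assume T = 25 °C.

pH = 2.97

ICH2COOH ⇌ ICH2COO- + H+
From the ICE table, Ka = x²/(0.003 − x) = 6.0 × 10^-4.
Here C₀/Ka ≈ 5, so the small-x approximation fails. Use the quadratic:
x = [−0.0006 + √(0.0006² + 7.2e-06)]/2 = 1.07 × 10^-3 M
pH = −log[H+] = −log(1.07 × 10^-3) = 2.97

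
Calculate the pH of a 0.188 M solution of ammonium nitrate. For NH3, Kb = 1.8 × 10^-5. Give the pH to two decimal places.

pH = 4.99

NH4+ is the conjugate acid of the weak base NH3.
Ka = Kw/Kb = 1.0×10^-14 / 1.8 × 10^-5 = 5.56 × 10^-10
From the ICE table, Ka = x²/(0.188 − x) = 5.56 × 10^-10.
Since Ka ≪ C₀, x ≈ √(Ka·C₀) = 1.02 × 10^-5 M.
pH = −log[H+] = −log(1.02 × 10^-5) = 4.99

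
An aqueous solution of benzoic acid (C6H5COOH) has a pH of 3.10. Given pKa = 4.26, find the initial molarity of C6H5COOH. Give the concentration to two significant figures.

C₀ = 1.2 × 10^-2 M

[H+] = 10^(-3.10) = 7.94 × 10^-4 M = x
Ka = 10^(−4.26) = 5.50 × 10^-5
Ka = x²/(C₀ − x) ⇒ C₀ = x + x²/Ka
C₀ = 7.94 × 10^-4 + (7.94 × 10^-4)²/(5.50 × 10^-5) = 1.23 × 10^-2 M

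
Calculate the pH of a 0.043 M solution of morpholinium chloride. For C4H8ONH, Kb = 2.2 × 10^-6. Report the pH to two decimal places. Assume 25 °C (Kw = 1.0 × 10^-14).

pH = 4.85

C4H8ONH2+ is the conjugate acid of the weak base C4H8ONH.
Ka = Kw/Kb = 1.0×10^-14 / 2.2 × 10^-6 = 4.55 × 10^-9
Let x = [H+] at equilibrium. Ka = x²/(0.043 − x).
Neglecting x in the denominator: x = √(4.55 × 10^-9 × 0.043) = 1.40 × 10^-5 M
(x/C₀ = 0.033% < 5%, so the approximation holds.)
pH = −log[H+] = −log(1.40 × 10^-5) = 4.85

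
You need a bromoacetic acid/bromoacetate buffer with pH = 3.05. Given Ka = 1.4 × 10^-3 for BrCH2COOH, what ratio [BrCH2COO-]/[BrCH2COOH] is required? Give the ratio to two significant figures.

ratio = 1.6

pKa = -log(1.4 × 10^-3) = 2.854
pH = pKa + log(r) ⇒ log(r) = 3.05 − 2.854 = +0.196
r = [BrCH2COO-]/[BrCH2COOH] = 10^(+0.196) = 1.57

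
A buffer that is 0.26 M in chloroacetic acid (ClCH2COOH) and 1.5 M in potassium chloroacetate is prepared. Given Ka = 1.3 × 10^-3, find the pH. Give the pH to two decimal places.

pKa = −log(1.3 × 10^-3) = 2.886
Henderson–Hasselbalch: pH = pKa + log([ClCH2COO-]/[ClCH2COOH]) = 2.886 + log(1.5/0.26)
pH = 2.886 + (+0.761) = 3.65

pH = 3.65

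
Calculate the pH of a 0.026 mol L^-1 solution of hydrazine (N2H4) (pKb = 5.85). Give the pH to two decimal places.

N2H4 + H2O ⇌ N2H5+ + OH-
Kb = 10^(−5.85) = 1.41 × 10^-6
Kb = [OH-]²/(0.026 − [OH-]) = 1.41 × 10^-6
Since Kb ≪ C₀, [OH-] ≈ √(Kb·C₀) = 1.91 × 10^-4 M.
Check: 0.74% ionized — well under 5%, approximation valid.
pOH = 3.72, so pH = 14.00 − pOH = 10.28

pH = 10.28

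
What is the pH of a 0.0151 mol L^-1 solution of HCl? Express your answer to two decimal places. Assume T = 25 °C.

HCl is a strong acid and dissociates completely, so [H+] = 0.0151 M.
pH = -log(0.0151) = 1.82

pH = 1.82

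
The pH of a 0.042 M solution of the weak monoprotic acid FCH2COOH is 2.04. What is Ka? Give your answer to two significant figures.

[H+] = 10^(-2.04) = 9.12 × 10^-3 M
At equilibrium [HA] = 0.042 − 9.12 × 10^-3 = 3.29 × 10^-2 M
Ka = [H+][A-]/[HA] = (9.12 × 10^-3)² / 3.29 × 10^-2 = 2.5 × 10^-3

Ka = 2.5 × 10^-3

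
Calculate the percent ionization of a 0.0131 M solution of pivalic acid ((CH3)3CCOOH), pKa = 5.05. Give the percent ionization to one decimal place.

2.6%

(CH3)3CCOOH ⇌ (CH3)3CCOO- + H+; let x = [H+] at equilibrium.
Ka = 10^(−5.05) = 8.91 × 10^-6
x ≈ √(Ka·C₀) = √(8.91 × 10^-6 × 0.0131) = 3.42 × 10^-4 M
Fraction ionized = 3.42 × 10^-4 / 0.0131 = 0.0261 → 2.6%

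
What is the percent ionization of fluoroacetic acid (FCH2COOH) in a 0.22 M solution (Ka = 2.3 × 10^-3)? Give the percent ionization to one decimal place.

9.7%

FCH2COOH ⇌ FCH2COO- + H+; let x = [H+] at equilibrium.
Ka = x²/(C₀ − x); solving the quadratic gives x = 2.14 × 10^-2 M.
% ionization = x/C₀ × 100% = 2.14 × 10^-2/0.22 × 100% = 9.7%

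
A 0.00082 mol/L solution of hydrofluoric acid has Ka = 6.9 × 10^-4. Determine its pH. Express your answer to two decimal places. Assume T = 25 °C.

HF ⇌ F- + H+
Let x = [H+] at equilibrium. Ka = x²/(0.00082 − x).
The 5% rule fails; solving x² + Ka·x − Ka·C₀ = 0 exactly:
x = (−Ka + √(Ka² + 4·Ka·C₀))/2 = 4.83 × 10^-4 M
pH = −log(4.83 × 10^-4) = 3.32

pH = 3.32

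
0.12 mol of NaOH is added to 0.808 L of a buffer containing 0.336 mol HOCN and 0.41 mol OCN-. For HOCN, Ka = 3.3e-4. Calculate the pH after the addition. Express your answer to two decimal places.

After neutralization: n(HOCN) = 0.216 mol, n(OCN-) = 0.53 mol.
pKa = −log(3.3 × 10^-4) = 3.481
Henderson–Hasselbalch with mole ratio 0.53/0.216: pH = 3.481 + (+0.390)

pH = 3.87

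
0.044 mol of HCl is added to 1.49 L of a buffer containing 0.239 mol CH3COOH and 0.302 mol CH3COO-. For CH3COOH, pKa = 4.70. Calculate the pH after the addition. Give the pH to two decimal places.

pH = 4.66

After neutralization: n(CH3COOH) = 0.283 mol, n(CH3COO-) = 0.258 mol.
Henderson–Hasselbalch with mole ratio 0.258/0.283: pH = 4.70 + (-0.040)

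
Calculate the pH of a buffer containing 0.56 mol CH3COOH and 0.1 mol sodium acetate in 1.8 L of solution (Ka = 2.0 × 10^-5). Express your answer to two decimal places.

pKa = −log(2.0 × 10^-5) = 4.699
Using pH = pKa + log([base]/[acid]) with [base]/[acid] = 0.1/0.56:
pH = 4.699 + (-0.748) = 3.95

pH = 3.95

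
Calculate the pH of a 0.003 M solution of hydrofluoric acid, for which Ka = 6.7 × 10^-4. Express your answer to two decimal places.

HF ⇌ F- + H+
Let x = [H+] at equilibrium. Ka = x²/(0.003 − x).
Here C₀/Ka ≈ 4.48, so the small-x approximation fails. Use the quadratic:
x = [−0.00067 + √(0.00067² + 8.04e-06)]/2 = 1.12 × 10^-3 M
pH = −log[H+] = −log(1.12 × 10^-3) = 2.95

pH = 2.95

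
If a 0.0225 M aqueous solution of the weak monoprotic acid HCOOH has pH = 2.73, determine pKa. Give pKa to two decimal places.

[H+] = 10^(-2.73) = 1.86 × 10^-3 M
At equilibrium [HA] = 0.0225 − 1.86 × 10^-3 = 2.06 × 10^-2 M
Ka = [H+][A-]/[HA] = (1.86 × 10^-3)² / 2.06 × 10^-2 = 1.68 × 10^-4
pKa = -log(1.68 × 10^-4) = 3.77

pKa = 3.77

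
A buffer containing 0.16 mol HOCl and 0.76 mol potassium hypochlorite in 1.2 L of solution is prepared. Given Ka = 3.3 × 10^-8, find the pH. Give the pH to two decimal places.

pKa = −log(3.3 × 10^-8) = 7.481
Henderson–Hasselbalch: pH = pKa + log([OCl-]/[HOCl]) = 7.481 + log(0.76/0.16)
pH = 7.481 + (+0.677) = 8.16

pH = 8.16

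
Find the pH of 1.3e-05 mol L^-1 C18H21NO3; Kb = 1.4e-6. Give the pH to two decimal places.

C18H21NO3 + H2O ⇌ C18H22NO3+ + OH-
From the ICE table, Kb = x²/(1.3e-05 − x) = 1.4 × 10^-6.
Here C₀/Kb ≈ 9.29, so the small-x approximation fails. Use the quadratic:
x = [−1.4e-06 + √(1.4e-06² + 7.28e-11)]/2 = 3.62 × 10^-6 M
pOH = 5.44, so pH = 14.00 − pOH = 8.56

pH = 8.56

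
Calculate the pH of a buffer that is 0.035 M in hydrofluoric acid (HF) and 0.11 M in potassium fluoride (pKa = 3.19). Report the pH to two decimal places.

Using pH = pKa + log([base]/[acid]) with [base]/[acid] = 0.11/0.035:
pH = 3.19 + (+0.497) = 3.69

pH = 3.69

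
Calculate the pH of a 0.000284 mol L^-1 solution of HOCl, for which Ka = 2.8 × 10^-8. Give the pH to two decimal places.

pH = 5.55

HOCl ⇌ OCl- + H+
From the ICE table, Ka = [H+]²/(0.000284 − [H+]) = 2.8 × 10^-8.
Neglecting [H+] in the denominator: [H+] = √(2.8 × 10^-8 × 0.000284) = 2.82 × 10^-6 M
pH = −log(2.82 × 10^-6) = 5.55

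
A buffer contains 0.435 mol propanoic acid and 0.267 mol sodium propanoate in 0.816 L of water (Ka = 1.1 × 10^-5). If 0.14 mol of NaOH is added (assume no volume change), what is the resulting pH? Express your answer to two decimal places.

After neutralization: n(CH3CH2COOH) = 0.295 mol, n(CH3CH2COO-) = 0.407 mol.
pKa = −log(1.1 × 10^-5) = 4.959
pH = pKa + log([A⁻]/[HA]) = 4.959 + log(0.407/0.295) = 4.959 +0.140

pH = 5.10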